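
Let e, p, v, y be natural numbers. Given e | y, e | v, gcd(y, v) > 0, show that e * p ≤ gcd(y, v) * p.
Because e | y and e | v, e | gcd(y, v). Because gcd(y, v) > 0, e ≤ gcd(y, v). Then e * p ≤ gcd(y, v) * p.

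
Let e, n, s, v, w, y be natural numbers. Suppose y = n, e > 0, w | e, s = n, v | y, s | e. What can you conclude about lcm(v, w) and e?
lcm(v, w) ≤ e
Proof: y = n and v | y, therefore v | n. From s = n and s | e, n | e. v | n, so v | e. w | e, so lcm(v, w) | e. e > 0, so lcm(v, w) ≤ e.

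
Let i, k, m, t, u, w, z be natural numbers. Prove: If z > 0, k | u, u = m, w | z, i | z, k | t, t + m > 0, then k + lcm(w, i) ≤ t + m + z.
u = m and k | u, therefore k | m. Since k | t, k | t + m. t + m > 0, so k ≤ t + m. Because w | z and i | z, lcm(w, i) | z. Since z > 0, lcm(w, i) ≤ z. Since k ≤ t + m, k + lcm(w, i) ≤ t + m + z.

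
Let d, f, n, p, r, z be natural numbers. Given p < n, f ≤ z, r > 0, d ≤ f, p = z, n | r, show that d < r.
Because d ≤ f and f ≤ z, d ≤ z. p = z and p < n, hence z < n. Because n | r and r > 0, n ≤ r. Since z < n, z < r. Since d ≤ z, d < r.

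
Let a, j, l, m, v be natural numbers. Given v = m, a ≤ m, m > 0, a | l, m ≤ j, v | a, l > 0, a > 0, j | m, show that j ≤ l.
v = m and v | a, thus m | a. a > 0, so m ≤ a. a ≤ m, so a = m. Since j | m and m > 0, j ≤ m. Since m ≤ j, m = j. Since a = m, a = j. From a | l and l > 0, a ≤ l. a = j, so j ≤ l.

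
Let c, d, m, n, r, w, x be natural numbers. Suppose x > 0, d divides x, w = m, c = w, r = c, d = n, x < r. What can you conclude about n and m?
n < m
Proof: d divides x and x > 0, hence d ≤ x. Since d = n, n ≤ x. r = c and c = w, therefore r = w. w = m, so r = m. Since x < r, x < m. n ≤ x, so n < m.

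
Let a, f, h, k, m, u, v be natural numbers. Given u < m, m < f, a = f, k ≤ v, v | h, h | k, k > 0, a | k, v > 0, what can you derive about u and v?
u < v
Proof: u < m and m < f, so u < f. v | h and h | k, thus v | k. Since k > 0, v ≤ k. From k ≤ v, k = v. Since a | k, a | v. Since a = f, f | v. Because v > 0, f ≤ v. u < f, so u < v.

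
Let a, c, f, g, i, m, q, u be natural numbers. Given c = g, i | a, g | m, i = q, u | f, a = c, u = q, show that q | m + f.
a = c and i | a, thus i | c. i = q, so q | c. c = g, so q | g. From g | m, q | m. Because u = q and u | f, q | f. q | m, so q | m + f.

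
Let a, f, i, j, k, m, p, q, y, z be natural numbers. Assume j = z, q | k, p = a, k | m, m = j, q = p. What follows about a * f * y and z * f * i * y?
a * f * y | z * f * i * y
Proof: Since q = p and p = a, q = a. Since q | k, a | k. m = j and j = z, therefore m = z. k | m, so k | z. Since a | k, a | z. Then a * f | z * f. Then a * f | z * f * i. Then a * f * y | z * f * i * y.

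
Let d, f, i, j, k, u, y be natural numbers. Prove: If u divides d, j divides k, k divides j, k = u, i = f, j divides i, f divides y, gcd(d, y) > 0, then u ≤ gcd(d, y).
From j divides k and k divides j, j = k. k = u, so j = u. From i = f and j divides i, j divides f. From f divides y, j divides y. j = u, so u divides y. u divides d, so u divides gcd(d, y). Since gcd(d, y) > 0, u ≤ gcd(d, y).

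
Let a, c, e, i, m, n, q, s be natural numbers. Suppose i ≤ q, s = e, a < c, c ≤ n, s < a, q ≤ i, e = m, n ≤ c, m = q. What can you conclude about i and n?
i < n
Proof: Because c ≤ n and n ≤ c, c = n. q ≤ i and i ≤ q, so q = i. From s = e and e = m, s = m. m = q, so s = q. s < a, so q < a. Since q = i, i < a. From a < c, i < c. c = n, so i < n.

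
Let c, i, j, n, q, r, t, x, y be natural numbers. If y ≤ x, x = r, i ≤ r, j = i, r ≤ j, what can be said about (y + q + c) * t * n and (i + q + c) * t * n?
(y + q + c) * t * n ≤ (i + q + c) * t * n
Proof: j = i and r ≤ j, therefore r ≤ i. Because i ≤ r, r = i. Since x = r, x = i. Since y ≤ x, y ≤ i. Then y + q ≤ i + q. Then y + q + c ≤ i + q + c. By multiplying by a non-negative, (y + q + c) * t ≤ (i + q + c) * t. By multiplying by a non-negative, (y + q + c) * t * n ≤ (i + q + c) * t * n.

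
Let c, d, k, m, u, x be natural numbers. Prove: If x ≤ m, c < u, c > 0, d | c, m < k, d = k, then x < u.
Because d = k and d | c, k | c. Because c > 0, k ≤ c. m < k, so m < c. Since c < u, m < u. x ≤ m, so x < u.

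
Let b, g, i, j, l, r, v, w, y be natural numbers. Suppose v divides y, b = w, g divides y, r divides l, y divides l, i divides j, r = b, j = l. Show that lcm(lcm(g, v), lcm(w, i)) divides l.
Because g divides y and v divides y, lcm(g, v) divides y. y divides l, so lcm(g, v) divides l. r = b and b = w, hence r = w. Since r divides l, w divides l. j = l and i divides j, therefore i divides l. Because w divides l, lcm(w, i) divides l. lcm(g, v) divides l, so lcm(lcm(g, v), lcm(w, i)) divides l.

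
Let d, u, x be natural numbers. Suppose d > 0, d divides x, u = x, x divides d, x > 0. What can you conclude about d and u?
d = u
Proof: x divides d and d > 0, therefore x ≤ d. Since d divides x and x > 0, d ≤ x. x ≤ d, so x = d. u = x, so u = d. Then d = u.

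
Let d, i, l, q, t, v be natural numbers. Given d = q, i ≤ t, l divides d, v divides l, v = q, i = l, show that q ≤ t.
d = q and l divides d, therefore l divides q. Since v = q and v divides l, q divides l. Because l divides q, l = q. i = l, so i = q. i ≤ t, so q ≤ t.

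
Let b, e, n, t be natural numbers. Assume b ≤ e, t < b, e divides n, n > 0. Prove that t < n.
t < b and b ≤ e, so t < e. e divides n and n > 0, therefore e ≤ n. Since t < e, t < n.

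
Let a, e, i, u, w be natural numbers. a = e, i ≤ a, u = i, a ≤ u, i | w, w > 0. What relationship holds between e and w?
e ≤ w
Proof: u = i and a ≤ u, so a ≤ i. i ≤ a, so i = a. i | w and w > 0, hence i ≤ w. i = a, so a ≤ w. Since a = e, e ≤ w.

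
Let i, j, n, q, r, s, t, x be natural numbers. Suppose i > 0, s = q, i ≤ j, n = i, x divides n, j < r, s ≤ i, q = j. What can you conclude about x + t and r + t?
x + t < r + t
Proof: Since n = i and x divides n, x divides i. Since i > 0, x ≤ i. Because s = q and q = j, s = j. s ≤ i, so j ≤ i. i ≤ j, so j = i. Since j < r, i < r. From x ≤ i, x < r. Then x + t < r + t.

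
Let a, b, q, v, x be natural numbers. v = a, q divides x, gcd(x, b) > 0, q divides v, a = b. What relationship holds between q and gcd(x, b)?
q ≤ gcd(x, b)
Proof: v = a and q divides v, thus q divides a. From a = b, q divides b. From q divides x, q divides gcd(x, b). Because gcd(x, b) > 0, q ≤ gcd(x, b).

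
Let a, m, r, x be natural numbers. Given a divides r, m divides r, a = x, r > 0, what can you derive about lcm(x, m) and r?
lcm(x, m) ≤ r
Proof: a = x and a divides r, hence x divides r. Because m divides r, lcm(x, m) divides r. r > 0, so lcm(x, m) ≤ r.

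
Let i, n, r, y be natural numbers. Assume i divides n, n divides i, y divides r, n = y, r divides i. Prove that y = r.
i divides n and n divides i, hence i = n. n = y, so i = y. Since r divides i, r divides y. Since y divides r, y = r.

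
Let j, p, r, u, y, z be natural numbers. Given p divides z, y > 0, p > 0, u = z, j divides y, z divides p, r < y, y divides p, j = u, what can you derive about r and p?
r < p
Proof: y divides p and p > 0, so y ≤ p. z divides p and p divides z, therefore z = p. u = z, so u = p. Since j = u, j = p. Because j divides y, p divides y. y > 0, so p ≤ y. y ≤ p, so y = p. Since r < y, r < p.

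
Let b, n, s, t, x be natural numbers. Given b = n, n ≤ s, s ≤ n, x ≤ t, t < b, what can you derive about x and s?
x < s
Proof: Because n ≤ s and s ≤ n, n = s. Since b = n, b = s. Since x ≤ t and t < b, x < b. b = s, so x < s.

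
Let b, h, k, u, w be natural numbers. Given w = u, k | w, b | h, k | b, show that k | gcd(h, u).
k | b and b | h, so k | h. w = u and k | w, hence k | u. Since k | h, k | gcd(h, u).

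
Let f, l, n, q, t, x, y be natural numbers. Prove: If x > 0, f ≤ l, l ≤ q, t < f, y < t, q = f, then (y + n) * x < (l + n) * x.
q = f and l ≤ q, therefore l ≤ f. f ≤ l, so f = l. y < t and t < f, thus y < f. Because f = l, y < l. Then y + n < l + n. Because x > 0, (y + n) * x < (l + n) * x.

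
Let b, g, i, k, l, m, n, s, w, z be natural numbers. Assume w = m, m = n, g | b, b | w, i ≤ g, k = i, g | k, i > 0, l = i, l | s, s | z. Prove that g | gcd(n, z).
Because w = m and m = n, w = n. g | b and b | w, so g | w. w = n, so g | n. Because k = i and g | k, g | i. Since i > 0, g ≤ i. i ≤ g, so i = g. l | s and s | z, therefore l | z. Since l = i, i | z. Since i = g, g | z. g | n, so g | gcd(n, z).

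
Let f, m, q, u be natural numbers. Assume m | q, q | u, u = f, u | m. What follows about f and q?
f = q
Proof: u | m and m | q, so u | q. q | u, so q = u. u = f, so q = f. Then f = q.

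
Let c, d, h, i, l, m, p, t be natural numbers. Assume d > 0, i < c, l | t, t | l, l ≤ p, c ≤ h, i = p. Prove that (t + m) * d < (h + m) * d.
l | t and t | l, hence l = t. l ≤ p, so t ≤ p. From i = p and i < c, p < c. c ≤ h, so p < h. t ≤ p, so t < h. Then t + m < h + m. Since d > 0, (t + m) * d < (h + m) * d.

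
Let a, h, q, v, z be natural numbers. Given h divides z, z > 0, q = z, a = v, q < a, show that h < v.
h divides z and z > 0, thus h ≤ z. Since a = v and q < a, q < v. Since q = z, z < v. h ≤ z, so h < v.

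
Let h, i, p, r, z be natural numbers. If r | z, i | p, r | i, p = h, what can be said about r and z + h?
r | z + h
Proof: r | i and i | p, so r | p. Since p = h, r | h. Since r | z, r | z + h.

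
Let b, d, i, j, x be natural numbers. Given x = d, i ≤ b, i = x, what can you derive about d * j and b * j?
d * j ≤ b * j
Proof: i = x and x = d, thus i = d. Since i ≤ b, d ≤ b. Then d * j ≤ b * j.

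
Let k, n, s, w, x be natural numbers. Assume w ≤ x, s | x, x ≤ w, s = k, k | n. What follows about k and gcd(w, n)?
k | gcd(w, n)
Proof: x ≤ w and w ≤ x, therefore x = w. From s | x, s | w. s = k, so k | w. k | n, so k | gcd(w, n).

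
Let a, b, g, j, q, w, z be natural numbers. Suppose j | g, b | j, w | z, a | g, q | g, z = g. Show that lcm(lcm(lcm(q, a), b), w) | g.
q | g and a | g, hence lcm(q, a) | g. b | j and j | g, thus b | g. lcm(q, a) | g, so lcm(lcm(q, a), b) | g. From z = g and w | z, w | g. Because lcm(lcm(q, a), b) | g, lcm(lcm(lcm(q, a), b), w) | g.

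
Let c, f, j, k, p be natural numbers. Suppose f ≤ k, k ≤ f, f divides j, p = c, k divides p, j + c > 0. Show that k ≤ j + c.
f ≤ k and k ≤ f, thus f = k. Since f divides j, k divides j. Because p = c and k divides p, k divides c. From k divides j, k divides j + c. j + c > 0, so k ≤ j + c.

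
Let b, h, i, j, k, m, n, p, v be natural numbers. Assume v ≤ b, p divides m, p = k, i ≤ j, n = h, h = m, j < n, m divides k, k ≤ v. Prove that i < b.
n = h and h = m, so n = m. Because i ≤ j and j < n, i < n. Since n = m, i < m. p = k and p divides m, therefore k divides m. Since m divides k, k = m. Since k ≤ v and v ≤ b, k ≤ b. k = m, so m ≤ b. Because i < m, i < b.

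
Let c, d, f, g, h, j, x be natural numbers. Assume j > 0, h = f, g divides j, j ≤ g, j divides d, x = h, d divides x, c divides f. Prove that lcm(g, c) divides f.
Since g divides j and j > 0, g ≤ j. j ≤ g, so j = g. Since x = h and h = f, x = f. j divides d and d divides x, hence j divides x. Since x = f, j divides f. j = g, so g divides f. Since c divides f, lcm(g, c) divides f.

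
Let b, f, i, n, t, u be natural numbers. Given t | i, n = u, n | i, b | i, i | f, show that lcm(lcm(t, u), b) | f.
n = u and n | i, hence u | i. Since t | i, lcm(t, u) | i. Since b | i, lcm(lcm(t, u), b) | i. Since i | f, lcm(lcm(t, u), b) | f.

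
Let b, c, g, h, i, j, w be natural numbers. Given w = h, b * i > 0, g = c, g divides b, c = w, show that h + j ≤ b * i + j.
Because g = c and c = w, g = w. w = h, so g = h. Because g divides b, h divides b. Then h divides b * i. b * i > 0, so h ≤ b * i. Then h + j ≤ b * i + j.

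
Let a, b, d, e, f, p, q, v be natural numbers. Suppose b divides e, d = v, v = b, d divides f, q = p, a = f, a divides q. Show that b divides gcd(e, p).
From d = v and v = b, d = b. Since a = f and a divides q, f divides q. q = p, so f divides p. Since d divides f, d divides p. d = b, so b divides p. b divides e, so b divides gcd(e, p).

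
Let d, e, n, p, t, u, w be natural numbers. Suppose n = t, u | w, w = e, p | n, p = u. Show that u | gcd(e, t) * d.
w = e and u | w, so u | e. n = t and p | n, thus p | t. Since p = u, u | t. u | e, so u | gcd(e, t). Then u | gcd(e, t) * d.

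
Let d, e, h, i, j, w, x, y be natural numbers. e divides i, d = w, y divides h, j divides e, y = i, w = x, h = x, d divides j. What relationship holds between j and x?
j = x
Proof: j divides e and e divides i, therefore j divides i. Because y = i and y divides h, i divides h. j divides i, so j divides h. h = x, so j divides x. d = w and w = x, so d = x. d divides j, so x divides j. j divides x, so j = x.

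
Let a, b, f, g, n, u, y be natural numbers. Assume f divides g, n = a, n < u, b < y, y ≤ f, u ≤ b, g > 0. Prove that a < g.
n < u and u ≤ b, so n < b. Since n = a, a < b. From b < y and y ≤ f, b < f. Since f divides g and g > 0, f ≤ g. b < f, so b < g. a < b, so a < g.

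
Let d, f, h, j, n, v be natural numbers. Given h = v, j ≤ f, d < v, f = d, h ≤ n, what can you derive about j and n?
j < n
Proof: f = d and j ≤ f, thus j ≤ d. Since d < v, j < v. Because h = v and h ≤ n, v ≤ n. Since j < v, j < n.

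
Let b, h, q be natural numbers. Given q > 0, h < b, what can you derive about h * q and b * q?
h * q < b * q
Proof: h < b and q > 0. By multiplying by a positive, h * q < b * q.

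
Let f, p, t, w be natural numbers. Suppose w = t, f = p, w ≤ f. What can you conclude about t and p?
t ≤ p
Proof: Since f = p and w ≤ f, w ≤ p. Since w = t, t ≤ p.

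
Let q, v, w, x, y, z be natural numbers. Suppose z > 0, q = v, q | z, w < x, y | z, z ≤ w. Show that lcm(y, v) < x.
q = v and q | z, therefore v | z. Since y | z, lcm(y, v) | z. Since z > 0, lcm(y, v) ≤ z. From z ≤ w and w < x, z < x. lcm(y, v) ≤ z, so lcm(y, v) < x.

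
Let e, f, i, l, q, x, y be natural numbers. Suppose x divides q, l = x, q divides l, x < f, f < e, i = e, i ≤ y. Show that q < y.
l = x and q divides l, thus q divides x. Since x divides q, x = q. Since x < f, q < f. i = e and i ≤ y, thus e ≤ y. f < e, so f < y. From q < f, q < y.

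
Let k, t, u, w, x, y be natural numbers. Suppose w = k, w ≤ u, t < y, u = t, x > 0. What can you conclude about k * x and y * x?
k * x < y * x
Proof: u = t and w ≤ u, hence w ≤ t. t < y, so w < y. Since w = k, k < y. Since x > 0, k * x < y * x.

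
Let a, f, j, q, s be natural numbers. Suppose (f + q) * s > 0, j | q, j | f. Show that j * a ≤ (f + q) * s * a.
j | f and j | q, therefore j | f + q. Then j | (f + q) * s. Since (f + q) * s > 0, j ≤ (f + q) * s. Then j * a ≤ (f + q) * s * a.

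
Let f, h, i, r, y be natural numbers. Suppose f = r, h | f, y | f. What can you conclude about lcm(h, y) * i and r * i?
lcm(h, y) * i | r * i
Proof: h | f and y | f, thus lcm(h, y) | f. Since f = r, lcm(h, y) | r. Then lcm(h, y) * i | r * i.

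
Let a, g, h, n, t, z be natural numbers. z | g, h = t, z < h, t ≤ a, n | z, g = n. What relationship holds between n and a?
n < a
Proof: Because g = n and z | g, z | n. n | z, so z = n. Since z < h, n < h. h = t, so n < t. Since t ≤ a, n < a.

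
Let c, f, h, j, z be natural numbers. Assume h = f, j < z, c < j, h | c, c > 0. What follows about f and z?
f < z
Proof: Because h = f and h | c, f | c. Since c > 0, f ≤ c. c < j and j < z, therefore c < z. f ≤ c, so f < z.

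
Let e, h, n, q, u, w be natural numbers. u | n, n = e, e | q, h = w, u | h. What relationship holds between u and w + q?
u | w + q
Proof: From h = w and u | h, u | w. Because n = e and u | n, u | e. From e | q, u | q. u | w, so u | w + q.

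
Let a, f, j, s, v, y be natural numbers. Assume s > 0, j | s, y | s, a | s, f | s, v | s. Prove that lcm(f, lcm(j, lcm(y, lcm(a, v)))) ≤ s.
Because a | s and v | s, lcm(a, v) | s. Since y | s, lcm(y, lcm(a, v)) | s. Since j | s, lcm(j, lcm(y, lcm(a, v))) | s. Because f | s, lcm(f, lcm(j, lcm(y, lcm(a, v)))) | s. s > 0, so lcm(f, lcm(j, lcm(y, lcm(a, v)))) ≤ s.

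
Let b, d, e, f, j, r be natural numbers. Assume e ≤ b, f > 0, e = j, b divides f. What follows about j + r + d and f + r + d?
j + r + d ≤ f + r + d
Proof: Since e = j and e ≤ b, j ≤ b. From b divides f and f > 0, b ≤ f. Since j ≤ b, j ≤ f. Then j + r ≤ f + r. Then j + r + d ≤ f + r + d.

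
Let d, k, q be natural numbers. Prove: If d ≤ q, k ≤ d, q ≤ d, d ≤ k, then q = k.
Since q ≤ d and d ≤ q, q = d. d ≤ k and k ≤ d, hence d = k. Since q = d, q = k.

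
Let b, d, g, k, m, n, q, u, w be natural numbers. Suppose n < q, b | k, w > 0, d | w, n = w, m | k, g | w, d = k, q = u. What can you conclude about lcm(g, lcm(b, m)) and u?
lcm(g, lcm(b, m)) < u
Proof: Since b | k and m | k, lcm(b, m) | k. d = k and d | w, so k | w. lcm(b, m) | k, so lcm(b, m) | w. Since g | w, lcm(g, lcm(b, m)) | w. w > 0, so lcm(g, lcm(b, m)) ≤ w. q = u and n < q, thus n < u. From n = w, w < u. Since lcm(g, lcm(b, m)) ≤ w, lcm(g, lcm(b, m)) < u.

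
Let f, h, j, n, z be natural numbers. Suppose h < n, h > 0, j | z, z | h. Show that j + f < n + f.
From j | z and z | h, j | h. h > 0, so j ≤ h. Since h < n, j < n. Then j + f < n + f.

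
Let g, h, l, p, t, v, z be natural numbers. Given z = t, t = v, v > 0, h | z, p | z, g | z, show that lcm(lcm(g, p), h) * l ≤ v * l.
Since z = t and t = v, z = v. Since g | z and p | z, lcm(g, p) | z. From h | z, lcm(lcm(g, p), h) | z. z = v, so lcm(lcm(g, p), h) | v. v > 0, so lcm(lcm(g, p), h) ≤ v. Then lcm(lcm(g, p), h) * l ≤ v * l.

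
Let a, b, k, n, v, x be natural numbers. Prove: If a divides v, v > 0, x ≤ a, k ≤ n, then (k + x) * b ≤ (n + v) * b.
Because a divides v and v > 0, a ≤ v. Since x ≤ a, x ≤ v. k ≤ n, so k + x ≤ n + v. By multiplying by a non-negative, (k + x) * b ≤ (n + v) * b.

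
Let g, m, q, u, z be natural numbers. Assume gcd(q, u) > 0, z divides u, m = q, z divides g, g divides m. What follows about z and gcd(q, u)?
z ≤ gcd(q, u)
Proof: Because z divides g and g divides m, z divides m. m = q, so z divides q. z divides u, so z divides gcd(q, u). gcd(q, u) > 0, so z ≤ gcd(q, u).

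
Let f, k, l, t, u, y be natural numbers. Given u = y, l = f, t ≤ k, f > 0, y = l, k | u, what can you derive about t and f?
t ≤ f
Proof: u = y and y = l, therefore u = l. k | u, so k | l. l = f, so k | f. Since f > 0, k ≤ f. t ≤ k, so t ≤ f.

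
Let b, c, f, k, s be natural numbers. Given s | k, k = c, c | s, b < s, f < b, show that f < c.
From k = c and s | k, s | c. Since c | s, s = c. f < b and b < s, therefore f < s. s = c, so f < c.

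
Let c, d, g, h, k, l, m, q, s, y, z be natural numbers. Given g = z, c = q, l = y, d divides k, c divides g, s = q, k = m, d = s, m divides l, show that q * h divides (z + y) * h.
From c = q and c divides g, q divides g. Since g = z, q divides z. k = m and d divides k, thus d divides m. d = s, so s divides m. Since s = q, q divides m. l = y and m divides l, so m divides y. q divides m, so q divides y. Because q divides z, q divides z + y. Then q * h divides (z + y) * h.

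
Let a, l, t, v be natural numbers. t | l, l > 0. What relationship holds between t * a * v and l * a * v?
t * a * v ≤ l * a * v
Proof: Because t | l and l > 0, t ≤ l. Then t * a ≤ l * a. Then t * a * v ≤ l * a * v.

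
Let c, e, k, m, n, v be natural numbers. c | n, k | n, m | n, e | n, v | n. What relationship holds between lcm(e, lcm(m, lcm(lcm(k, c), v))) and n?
lcm(e, lcm(m, lcm(lcm(k, c), v))) | n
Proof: k | n and c | n, thus lcm(k, c) | n. Since v | n, lcm(lcm(k, c), v) | n. m | n, so lcm(m, lcm(lcm(k, c), v)) | n. From e | n, lcm(e, lcm(m, lcm(lcm(k, c), v))) | n.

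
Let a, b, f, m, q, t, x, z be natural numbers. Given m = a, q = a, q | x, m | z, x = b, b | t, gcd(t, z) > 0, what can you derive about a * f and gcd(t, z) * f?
a * f ≤ gcd(t, z) * f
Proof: x = b and q | x, therefore q | b. Since q = a, a | b. b | t, so a | t. m = a and m | z, hence a | z. a | t, so a | gcd(t, z). Since gcd(t, z) > 0, a ≤ gcd(t, z). Then a * f ≤ gcd(t, z) * f.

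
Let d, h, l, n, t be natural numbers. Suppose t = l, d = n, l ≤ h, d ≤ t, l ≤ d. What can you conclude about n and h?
n ≤ h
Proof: Because t = l and d ≤ t, d ≤ l. l ≤ d, so l = d. Because d = n, l = n. From l ≤ h, n ≤ h.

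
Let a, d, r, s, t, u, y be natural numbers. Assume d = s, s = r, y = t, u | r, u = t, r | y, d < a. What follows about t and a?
t < a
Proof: y = t and r | y, therefore r | t. u = t and u | r, hence t | r. Since r | t, r = t. Since s = r, s = t. d = s and d < a, hence s < a. s = t, so t < a.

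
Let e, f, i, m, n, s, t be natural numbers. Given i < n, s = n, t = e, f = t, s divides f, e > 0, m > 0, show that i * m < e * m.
From f = t and s divides f, s divides t. Because t = e, s divides e. s = n, so n divides e. e > 0, so n ≤ e. Since i < n, i < e. Combining with m > 0, by multiplying by a positive, i * m < e * m.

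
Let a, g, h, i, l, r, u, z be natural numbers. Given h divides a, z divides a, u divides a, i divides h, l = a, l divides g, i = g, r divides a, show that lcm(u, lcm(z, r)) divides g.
l = a and l divides g, thus a divides g. i divides h and h divides a, therefore i divides a. Since i = g, g divides a. a divides g, so a = g. z divides a and r divides a, so lcm(z, r) divides a. Since u divides a, lcm(u, lcm(z, r)) divides a. a = g, so lcm(u, lcm(z, r)) divides g.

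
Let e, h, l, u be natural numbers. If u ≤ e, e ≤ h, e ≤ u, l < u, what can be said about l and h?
l < h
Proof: e ≤ u and u ≤ e, so e = u. From e ≤ h, u ≤ h. From l < u, l < h.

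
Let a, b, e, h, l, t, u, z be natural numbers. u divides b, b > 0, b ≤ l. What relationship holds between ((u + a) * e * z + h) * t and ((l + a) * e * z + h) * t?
((u + a) * e * z + h) * t ≤ ((l + a) * e * z + h) * t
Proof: From u divides b and b > 0, u ≤ b. b ≤ l, so u ≤ l. Then u + a ≤ l + a. By multiplying by a non-negative, (u + a) * e ≤ (l + a) * e. By multiplying by a non-negative, (u + a) * e * z ≤ (l + a) * e * z. Then (u + a) * e * z + h ≤ (l + a) * e * z + h. By multiplying by a non-negative, ((u + a) * e * z + h) * t ≤ ((l + a) * e * z + h) * t.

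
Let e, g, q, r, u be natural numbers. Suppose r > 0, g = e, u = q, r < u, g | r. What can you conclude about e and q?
e < q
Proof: From g = e and g | r, e | r. Since r > 0, e ≤ r. u = q and r < u, hence r < q. Since e ≤ r, e < q.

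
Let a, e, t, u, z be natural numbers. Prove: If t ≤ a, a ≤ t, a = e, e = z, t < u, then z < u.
Because t ≤ a and a ≤ t, t = a. From a = e, t = e. Since e = z, t = z. Because t < u, z < u.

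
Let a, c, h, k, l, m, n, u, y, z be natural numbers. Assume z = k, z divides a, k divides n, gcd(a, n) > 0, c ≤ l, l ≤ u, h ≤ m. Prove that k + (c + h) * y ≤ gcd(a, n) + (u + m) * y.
Because z = k and z divides a, k divides a. Since k divides n, k divides gcd(a, n). gcd(a, n) > 0, so k ≤ gcd(a, n). c ≤ l and l ≤ u, therefore c ≤ u. Since h ≤ m, c + h ≤ u + m. By multiplying by a non-negative, (c + h) * y ≤ (u + m) * y. From k ≤ gcd(a, n), k + (c + h) * y ≤ gcd(a, n) + (u + m) * y.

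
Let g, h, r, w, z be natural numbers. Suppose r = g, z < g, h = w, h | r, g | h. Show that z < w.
r = g and h | r, hence h | g. Since g | h, g = h. From z < g, z < h. h = w, so z < w.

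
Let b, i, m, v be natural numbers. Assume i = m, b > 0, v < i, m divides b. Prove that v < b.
Because i = m and v < i, v < m. m divides b and b > 0, thus m ≤ b. Since v < m, v < b.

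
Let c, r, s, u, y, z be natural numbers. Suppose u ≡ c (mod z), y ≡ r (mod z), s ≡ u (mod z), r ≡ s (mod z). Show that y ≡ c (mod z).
From y ≡ r (mod z) and r ≡ s (mod z), y ≡ s (mod z). Because s ≡ u (mod z), y ≡ u (mod z). u ≡ c (mod z), so y ≡ c (mod z).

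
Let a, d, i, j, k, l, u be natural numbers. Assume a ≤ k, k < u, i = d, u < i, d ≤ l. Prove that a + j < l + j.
a ≤ k and k < u, therefore a < u. Because i = d and u < i, u < d. Because d ≤ l, u < l. Since a < u, a < l. Then a + j < l + j.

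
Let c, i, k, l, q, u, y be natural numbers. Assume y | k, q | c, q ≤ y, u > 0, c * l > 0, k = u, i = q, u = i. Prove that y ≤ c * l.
Because u = i and i = q, u = q. Since k = u and y | k, y | u. u > 0, so y ≤ u. Since u = q, y ≤ q. q ≤ y, so q = y. Since q | c, y | c. Then y | c * l. c * l > 0, so y ≤ c * l.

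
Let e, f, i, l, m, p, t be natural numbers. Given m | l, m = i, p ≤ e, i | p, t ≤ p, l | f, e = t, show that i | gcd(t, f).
e = t and p ≤ e, hence p ≤ t. t ≤ p, so p = t. Because i | p, i | t. m | l and l | f, thus m | f. Since m = i, i | f. i | t, so i | gcd(t, f).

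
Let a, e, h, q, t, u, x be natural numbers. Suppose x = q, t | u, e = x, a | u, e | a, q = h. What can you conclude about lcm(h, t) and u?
lcm(h, t) | u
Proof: e = x and x = q, therefore e = q. e | a and a | u, hence e | u. Since e = q, q | u. Since q = h, h | u. From t | u, lcm(h, t) | u.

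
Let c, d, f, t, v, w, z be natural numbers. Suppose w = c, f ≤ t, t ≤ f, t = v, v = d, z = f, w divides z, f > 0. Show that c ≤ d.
Since f ≤ t and t ≤ f, f = t. t = v, so f = v. Since v = d, f = d. Because z = f and w divides z, w divides f. f > 0, so w ≤ f. Since f = d, w ≤ d. Since w = c, c ≤ d.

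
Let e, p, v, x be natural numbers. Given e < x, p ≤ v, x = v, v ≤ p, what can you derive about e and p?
e < p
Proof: v ≤ p and p ≤ v, therefore v = p. x = v, so x = p. Since e < x, e < p.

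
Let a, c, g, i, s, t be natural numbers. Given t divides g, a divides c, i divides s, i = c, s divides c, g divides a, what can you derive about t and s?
t divides s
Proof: From i = c and i divides s, c divides s. Because s divides c, c = s. From t divides g and g divides a, t divides a. Since a divides c, t divides c. From c = s, t divides s.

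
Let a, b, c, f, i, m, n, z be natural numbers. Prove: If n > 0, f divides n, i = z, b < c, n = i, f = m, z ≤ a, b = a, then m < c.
n = i and i = z, therefore n = z. f divides n and n > 0, so f ≤ n. Since f = m, m ≤ n. Since n = z, m ≤ z. Since b = a and b < c, a < c. Since z ≤ a, z < c. m ≤ z, so m < c.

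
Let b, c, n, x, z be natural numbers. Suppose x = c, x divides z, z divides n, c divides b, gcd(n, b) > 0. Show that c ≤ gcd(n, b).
x = c and x divides z, therefore c divides z. Since z divides n, c divides n. c divides b, so c divides gcd(n, b). Since gcd(n, b) > 0, c ≤ gcd(n, b).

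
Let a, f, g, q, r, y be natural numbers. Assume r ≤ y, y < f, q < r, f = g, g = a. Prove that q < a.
Because f = g and g = a, f = a. q < r and r ≤ y, thus q < y. Since y < f, q < f. Since f = a, q < a.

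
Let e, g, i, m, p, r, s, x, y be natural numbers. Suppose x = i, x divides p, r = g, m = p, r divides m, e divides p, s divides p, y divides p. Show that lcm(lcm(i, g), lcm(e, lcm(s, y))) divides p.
Because x = i and x divides p, i divides p. m = p and r divides m, therefore r divides p. r = g, so g divides p. Since i divides p, lcm(i, g) divides p. s divides p and y divides p, so lcm(s, y) divides p. Since e divides p, lcm(e, lcm(s, y)) divides p. lcm(i, g) divides p, so lcm(lcm(i, g), lcm(e, lcm(s, y))) divides p.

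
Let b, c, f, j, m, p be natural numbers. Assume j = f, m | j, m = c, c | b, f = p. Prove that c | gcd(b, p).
Since j = f and f = p, j = p. From m = c and m | j, c | j. j = p, so c | p. Since c | b, c | gcd(b, p).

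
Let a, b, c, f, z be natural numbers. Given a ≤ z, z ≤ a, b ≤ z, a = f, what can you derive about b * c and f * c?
b * c ≤ f * c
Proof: z ≤ a and a ≤ z, so z = a. From a = f, z = f. b ≤ z, so b ≤ f. By multiplying by a non-negative, b * c ≤ f * c.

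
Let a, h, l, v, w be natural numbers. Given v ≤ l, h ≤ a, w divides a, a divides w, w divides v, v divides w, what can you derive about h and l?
h ≤ l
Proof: v divides w and w divides v, so v = w. w divides a and a divides w, thus w = a. Because v = w, v = a. Since v ≤ l, a ≤ l. h ≤ a, so h ≤ l.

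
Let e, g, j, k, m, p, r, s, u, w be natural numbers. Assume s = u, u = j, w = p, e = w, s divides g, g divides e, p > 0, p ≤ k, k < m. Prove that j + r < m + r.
s = u and u = j, so s = j. From s divides g and g divides e, s divides e. Since e = w, s divides w. w = p, so s divides p. Since s = j, j divides p. Since p > 0, j ≤ p. p ≤ k and k < m, so p < m. j ≤ p, so j < m. Then j + r < m + r.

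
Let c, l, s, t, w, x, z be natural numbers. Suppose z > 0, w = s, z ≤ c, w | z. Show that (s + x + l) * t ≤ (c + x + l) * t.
w | z and z > 0, hence w ≤ z. Since z ≤ c, w ≤ c. Because w = s, s ≤ c. Then s + x ≤ c + x. Then s + x + l ≤ c + x + l. Then (s + x + l) * t ≤ (c + x + l) * t.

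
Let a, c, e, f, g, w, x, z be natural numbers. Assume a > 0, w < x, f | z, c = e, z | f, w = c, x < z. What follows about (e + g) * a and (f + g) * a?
(e + g) * a < (f + g) * a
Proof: From z | f and f | z, z = f. Since x < z, x < f. w < x, so w < f. w = c, so c < f. Because c = e, e < f. Then e + g < f + g. a > 0, so (e + g) * a < (f + g) * a.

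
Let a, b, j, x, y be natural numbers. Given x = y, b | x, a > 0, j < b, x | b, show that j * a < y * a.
b | x and x | b, therefore b = x. From x = y, b = y. Since j < b, j < y. a > 0, so j * a < y * a.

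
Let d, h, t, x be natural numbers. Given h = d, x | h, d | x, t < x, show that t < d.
h = d and x | h, so x | d. Because d | x, x = d. Since t < x, t < d.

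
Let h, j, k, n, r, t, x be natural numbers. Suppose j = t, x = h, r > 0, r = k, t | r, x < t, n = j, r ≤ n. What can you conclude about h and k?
h < k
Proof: Because t | r and r > 0, t ≤ r. Because n = j and j = t, n = t. r ≤ n, so r ≤ t. Since t ≤ r, t = r. x = h and x < t, hence h < t. t = r, so h < r. r = k, so h < k.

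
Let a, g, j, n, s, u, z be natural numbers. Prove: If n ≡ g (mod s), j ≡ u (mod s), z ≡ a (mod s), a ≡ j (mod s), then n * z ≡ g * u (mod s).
z ≡ a (mod s) and a ≡ j (mod s), thus z ≡ j (mod s). j ≡ u (mod s), so z ≡ u (mod s). Because n ≡ g (mod s), n * z ≡ g * u (mod s).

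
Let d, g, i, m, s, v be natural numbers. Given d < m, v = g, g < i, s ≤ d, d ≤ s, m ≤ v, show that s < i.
d ≤ s and s ≤ d, thus d = s. v = g and m ≤ v, thus m ≤ g. d < m, so d < g. From d = s, s < g. Since g < i, s < i.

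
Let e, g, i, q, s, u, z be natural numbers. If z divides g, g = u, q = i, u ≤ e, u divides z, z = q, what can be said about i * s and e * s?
i * s ≤ e * s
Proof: g = u and z divides g, thus z divides u. Since u divides z, u = z. Because z = q, u = q. Since q = i, u = i. u ≤ e, so i ≤ e. By multiplying by a non-negative, i * s ≤ e * s.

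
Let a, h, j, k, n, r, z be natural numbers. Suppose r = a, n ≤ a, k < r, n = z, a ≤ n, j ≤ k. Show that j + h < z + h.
Because a ≤ n and n ≤ a, a = n. From r = a, r = n. n = z, so r = z. j ≤ k and k < r, so j < r. Since r = z, j < z. Then j + h < z + h.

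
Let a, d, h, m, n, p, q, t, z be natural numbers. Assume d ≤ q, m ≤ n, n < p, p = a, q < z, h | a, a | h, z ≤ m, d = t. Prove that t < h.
d = t and d ≤ q, so t ≤ q. Because q < z and z ≤ m, q < m. From a | h and h | a, a = h. Because p = a, p = h. m ≤ n and n < p, hence m < p. p = h, so m < h. Since q < m, q < h. Since t ≤ q, t < h.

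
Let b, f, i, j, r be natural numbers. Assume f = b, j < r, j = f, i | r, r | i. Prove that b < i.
From r | i and i | r, r = i. From j = f and j < r, f < r. f = b, so b < r. r = i, so b < i.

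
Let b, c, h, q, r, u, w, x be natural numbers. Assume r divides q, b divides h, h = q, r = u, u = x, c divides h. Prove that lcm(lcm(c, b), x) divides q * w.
c divides h and b divides h, therefore lcm(c, b) divides h. h = q, so lcm(c, b) divides q. r = u and u = x, hence r = x. r divides q, so x divides q. lcm(c, b) divides q, so lcm(lcm(c, b), x) divides q. Then lcm(lcm(c, b), x) divides q * w.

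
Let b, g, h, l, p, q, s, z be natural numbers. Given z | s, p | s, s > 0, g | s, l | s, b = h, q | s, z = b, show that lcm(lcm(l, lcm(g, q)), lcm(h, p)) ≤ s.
g | s and q | s, therefore lcm(g, q) | s. Since l | s, lcm(l, lcm(g, q)) | s. z = b and b = h, so z = h. From z | s, h | s. p | s, so lcm(h, p) | s. Since lcm(l, lcm(g, q)) | s, lcm(lcm(l, lcm(g, q)), lcm(h, p)) | s. Since s > 0, lcm(lcm(l, lcm(g, q)), lcm(h, p)) ≤ s.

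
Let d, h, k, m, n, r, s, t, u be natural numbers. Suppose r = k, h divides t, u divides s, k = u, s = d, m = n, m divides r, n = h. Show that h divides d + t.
Since r = k and k = u, r = u. Since m divides r, m divides u. s = d and u divides s, therefore u divides d. m divides u, so m divides d. Since m = n, n divides d. n = h, so h divides d. Since h divides t, h divides d + t.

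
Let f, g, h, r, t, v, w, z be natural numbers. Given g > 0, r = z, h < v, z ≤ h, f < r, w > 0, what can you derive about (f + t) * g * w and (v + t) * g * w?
(f + t) * g * w < (v + t) * g * w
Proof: r = z and f < r, hence f < z. Since z ≤ h, f < h. Since h < v, f < v. Then f + t < v + t. Since g > 0, (f + t) * g < (v + t) * g. w > 0, so (f + t) * g * w < (v + t) * g * w.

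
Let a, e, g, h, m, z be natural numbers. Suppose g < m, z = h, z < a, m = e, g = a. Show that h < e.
From z = h and z < a, h < a. Because g = a and g < m, a < m. From h < a, h < m. Since m = e, h < e.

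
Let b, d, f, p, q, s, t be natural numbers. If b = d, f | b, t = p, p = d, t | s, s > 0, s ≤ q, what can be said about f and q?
f ≤ q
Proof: b = d and f | b, hence f | d. From t = p and p = d, t = d. t | s, so d | s. Because f | d, f | s. s > 0, so f ≤ s. Since s ≤ q, f ≤ q.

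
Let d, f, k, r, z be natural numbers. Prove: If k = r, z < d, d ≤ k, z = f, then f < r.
z < d and d ≤ k, thus z < k. Since z = f, f < k. Since k = r, f < r.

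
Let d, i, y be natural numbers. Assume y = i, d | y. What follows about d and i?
d | i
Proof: y = i and d | y. By substitution, d | i.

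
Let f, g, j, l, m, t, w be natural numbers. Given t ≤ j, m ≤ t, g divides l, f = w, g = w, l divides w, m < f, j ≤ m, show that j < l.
g = w and g divides l, thus w divides l. l divides w, so w = l. Because m ≤ t and t ≤ j, m ≤ j. Since j ≤ m, m = j. f = w and m < f, so m < w. m = j, so j < w. Since w = l, j < l.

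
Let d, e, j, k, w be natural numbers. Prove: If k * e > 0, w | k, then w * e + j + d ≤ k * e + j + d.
Since w | k, w * e | k * e. k * e > 0, so w * e ≤ k * e. Then w * e + j ≤ k * e + j. Then w * e + j + d ≤ k * e + j + d.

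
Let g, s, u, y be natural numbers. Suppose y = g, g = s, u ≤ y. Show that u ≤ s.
y = g and g = s, so y = s. u ≤ y, so u ≤ s.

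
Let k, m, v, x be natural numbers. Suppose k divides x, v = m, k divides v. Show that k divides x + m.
v = m and k divides v, so k divides m. k divides x, so k divides x + m.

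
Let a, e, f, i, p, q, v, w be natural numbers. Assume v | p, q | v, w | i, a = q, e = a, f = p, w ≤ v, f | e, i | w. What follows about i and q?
i ≤ q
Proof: e = a and a = q, so e = q. From f = p and f | e, p | e. e = q, so p | q. v | p, so v | q. Since q | v, v = q. w | i and i | w, so w = i. Since w ≤ v, i ≤ v. Since v = q, i ≤ q.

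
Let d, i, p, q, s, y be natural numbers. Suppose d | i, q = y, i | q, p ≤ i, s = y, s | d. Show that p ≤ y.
q = y and i | q, hence i | y. s | d and d | i, therefore s | i. s = y, so y | i. i | y, so i = y. p ≤ i, so p ≤ y.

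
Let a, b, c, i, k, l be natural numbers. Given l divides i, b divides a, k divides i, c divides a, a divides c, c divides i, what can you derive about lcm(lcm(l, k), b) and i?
lcm(lcm(l, k), b) divides i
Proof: l divides i and k divides i, thus lcm(l, k) divides i. a divides c and c divides a, thus a = c. b divides a, so b divides c. c divides i, so b divides i. lcm(l, k) divides i, so lcm(lcm(l, k), b) divides i.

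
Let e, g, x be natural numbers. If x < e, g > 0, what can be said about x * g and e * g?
x * g < e * g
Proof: From x < e and g > 0, by multiplying by a positive, x * g < e * g.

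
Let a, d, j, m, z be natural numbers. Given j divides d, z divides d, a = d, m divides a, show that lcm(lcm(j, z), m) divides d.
Because j divides d and z divides d, lcm(j, z) divides d. From a = d and m divides a, m divides d. lcm(j, z) divides d, so lcm(lcm(j, z), m) divides d.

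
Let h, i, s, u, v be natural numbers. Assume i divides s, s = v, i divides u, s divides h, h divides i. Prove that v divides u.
Since s divides h and h divides i, s divides i. Since i divides s, i = s. Since s = v, i = v. i divides u, so v divides u.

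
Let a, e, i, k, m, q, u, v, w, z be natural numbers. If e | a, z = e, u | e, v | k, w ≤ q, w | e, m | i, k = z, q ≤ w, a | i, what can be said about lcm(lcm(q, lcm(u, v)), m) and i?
lcm(lcm(q, lcm(u, v)), m) | i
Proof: w ≤ q and q ≤ w, thus w = q. w | e, so q | e. k = z and z = e, so k = e. v | k, so v | e. u | e, so lcm(u, v) | e. q | e, so lcm(q, lcm(u, v)) | e. e | a, so lcm(q, lcm(u, v)) | a. a | i, so lcm(q, lcm(u, v)) | i. Since m | i, lcm(lcm(q, lcm(u, v)), m) | i.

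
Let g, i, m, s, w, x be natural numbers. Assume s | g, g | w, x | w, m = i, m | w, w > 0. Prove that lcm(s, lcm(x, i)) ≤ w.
s | g and g | w, therefore s | w. m = i and m | w, therefore i | w. x | w, so lcm(x, i) | w. Because s | w, lcm(s, lcm(x, i)) | w. w > 0, so lcm(s, lcm(x, i)) ≤ w.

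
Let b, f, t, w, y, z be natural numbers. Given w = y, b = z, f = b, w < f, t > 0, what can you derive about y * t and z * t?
y * t < z * t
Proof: f = b and w < f, hence w < b. b = z, so w < z. w = y, so y < z. Since t > 0, by multiplying by a positive, y * t < z * t.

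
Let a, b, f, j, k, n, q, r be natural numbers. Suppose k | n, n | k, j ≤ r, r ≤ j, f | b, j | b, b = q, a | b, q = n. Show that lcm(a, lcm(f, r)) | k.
b = q and q = n, thus b = n. Since n | k and k | n, n = k. From b = n, b = k. j ≤ r and r ≤ j, thus j = r. Since j | b, r | b. f | b, so lcm(f, r) | b. a | b, so lcm(a, lcm(f, r)) | b. b = k, so lcm(a, lcm(f, r)) | k.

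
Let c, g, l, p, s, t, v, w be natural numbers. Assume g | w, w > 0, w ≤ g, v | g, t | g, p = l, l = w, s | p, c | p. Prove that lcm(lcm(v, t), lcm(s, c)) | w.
g | w and w > 0, therefore g ≤ w. Since w ≤ g, g = w. Because v | g and t | g, lcm(v, t) | g. Since g = w, lcm(v, t) | w. Since p = l and l = w, p = w. s | p and c | p, therefore lcm(s, c) | p. Since p = w, lcm(s, c) | w. Since lcm(v, t) | w, lcm(lcm(v, t), lcm(s, c)) | w.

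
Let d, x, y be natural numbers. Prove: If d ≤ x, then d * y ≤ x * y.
d ≤ x. By multiplying by a non-negative, d * y ≤ x * y.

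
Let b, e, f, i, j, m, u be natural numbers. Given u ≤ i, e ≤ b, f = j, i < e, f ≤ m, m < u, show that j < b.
Since f = j and f ≤ m, j ≤ m. From m < u and u ≤ i, m < i. Since i < e and e ≤ b, i < b. m < i, so m < b. j ≤ m, so j < b.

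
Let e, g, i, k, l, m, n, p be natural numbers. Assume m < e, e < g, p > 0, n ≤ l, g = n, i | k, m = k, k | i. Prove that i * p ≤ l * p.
k | i and i | k, so k = i. Since m = k and m < e, k < e. e < g, so k < g. Because k = i, i < g. From g = n, i < n. Since n ≤ l, i < l. p > 0, so i * p < l * p. Then i * p ≤ l * p.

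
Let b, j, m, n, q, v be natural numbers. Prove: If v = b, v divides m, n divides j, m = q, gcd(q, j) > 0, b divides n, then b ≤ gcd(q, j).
m = q and v divides m, so v divides q. v = b, so b divides q. b divides n and n divides j, hence b divides j. Since b divides q, b divides gcd(q, j). Since gcd(q, j) > 0, b ≤ gcd(q, j).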